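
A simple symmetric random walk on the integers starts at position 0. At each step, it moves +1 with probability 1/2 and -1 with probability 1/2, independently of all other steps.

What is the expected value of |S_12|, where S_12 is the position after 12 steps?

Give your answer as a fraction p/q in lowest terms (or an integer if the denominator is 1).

S_12 takes values m ≡ 0 (mod 2) with |m| ≤ 12; P(S_12=m) = C(12,(12+m)/2)/2^12.
Total paths: 2^12 = 4096
Distribution: P(S=-12)=1/4096, P(S=-10)=12/4096, P(S=-8)=66/4096, P(S=-6)=220/4096, P(S=-4)=495/4096, P(S=-2)=792/4096, P(S=0)=924/4096, P(S=2)=792/4096, P(S=4)=495/4096, P(S=6)=220/4096, P(S=8)=66/4096, P(S=10)=12/4096, P(S=12)=1/4096
E[|S_12|] = Σ_m |m|·P(S_12=m) = 11088/4096 = 693/256

Answer: 693/256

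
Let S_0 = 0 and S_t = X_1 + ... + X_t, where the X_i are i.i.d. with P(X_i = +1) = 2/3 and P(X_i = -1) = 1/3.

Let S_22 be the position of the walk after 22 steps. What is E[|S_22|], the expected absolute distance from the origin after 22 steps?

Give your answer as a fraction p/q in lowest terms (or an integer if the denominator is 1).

Answer: 236264907934/31381059609

Derivation:
S_22 takes values m ≡ 0 (mod 2) with |m| ≤ 22; P(S_22=m) = C(22,(22+m)/2) · (2/3)^((22+m)/2) · (1/3)^((22-m)/2).
Distribution: P(S=-22)=1/31381059609, P(S=-20)=44/31381059609, P(S=-18)=308/10460353203, P(S=-16)=12320/31381059609, P(S=-14)=117040/31381059609, P(S=-12)=93632/3486784401, P(S=-10)=1591744/10460353203, P(S=-8)=7276544/10460353203, P(S=-6)=9095680/3486784401, P(S=-4)=254679040/31381059609, P(S=-2)=662165504/31381059609, P(S=0)=481574912/10460353203, P(S=2)=2648662016/31381059609, P(S=4)=4074864640/31381059609, P(S=6)=582123520/3486784401, P(S=8)=1862795264/10460353203, P(S=10)=1629945856/10460353203, P(S=12)=383516672/3486784401, P(S=14)=1917583360/31381059609, P(S=16)=807403520/31381059609, P(S=18)=80740352/10460353203, P(S=20)=46137344/31381059609, P(S=22)=4194304/31381059609
E[|S_22|] = Σ_m |m|·P(S_22=m) = 236264907934/31381059609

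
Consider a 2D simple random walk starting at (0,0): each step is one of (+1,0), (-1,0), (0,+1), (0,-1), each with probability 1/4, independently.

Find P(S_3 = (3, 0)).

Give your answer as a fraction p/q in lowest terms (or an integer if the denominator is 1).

Answer: 1/64

Derivation:
Let h be the number of horizontal steps (so 3-h are vertical). To end at (3,0) need (h+3)/2 right-steps and ((3-h)+0)/2 up-steps.
Sum over h with 3 ≤ h ≤ 3, h ≡ 1 (mod 2), 3-h ≡ 0 (mod 2):
h=3: C(3,3)·C(3,3)·C(0,0) = 1·1·1 = 1
Total favorable: 1
Total paths: 4^3 = 64
P = 1/64 = 1/64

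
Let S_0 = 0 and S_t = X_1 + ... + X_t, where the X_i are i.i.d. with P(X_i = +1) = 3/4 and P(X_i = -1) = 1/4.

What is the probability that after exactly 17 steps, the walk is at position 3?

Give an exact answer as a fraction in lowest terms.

To reach position 3 after 17 steps: need 10 steps of +1 and 7 steps of -1.
Number of such sequences: C(17,10) = 19448
Each has probability (3/4)^10 · (1/4)^7 = 59049/17179869184
P = 19448 · 59049/17179869184 = 143548119/2147483648

Answer: 143548119/2147483648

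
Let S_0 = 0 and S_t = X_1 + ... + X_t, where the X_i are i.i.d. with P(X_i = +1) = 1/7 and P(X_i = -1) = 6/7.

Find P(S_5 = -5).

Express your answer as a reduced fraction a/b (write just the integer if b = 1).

Answer: 7776/16807

Derivation:
To reach position -5 after 5 steps: need 0 steps of +1 and 5 steps of -1.
Number of such sequences: C(5,0) = 1
Each has probability (1/7)^0 · (6/7)^5 = 7776/16807
P = 1 · 7776/16807 = 7776/16807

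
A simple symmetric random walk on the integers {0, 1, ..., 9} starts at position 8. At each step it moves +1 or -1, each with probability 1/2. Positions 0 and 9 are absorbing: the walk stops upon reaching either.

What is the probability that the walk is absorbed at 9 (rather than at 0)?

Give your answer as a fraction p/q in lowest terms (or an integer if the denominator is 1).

Answer: 8/9

Derivation:
Symmetric walk (p = 1/2): the harmonic-function argument gives P(hit 9 before 0 | start at 8) = a/N.
P = 8/9 = 8/9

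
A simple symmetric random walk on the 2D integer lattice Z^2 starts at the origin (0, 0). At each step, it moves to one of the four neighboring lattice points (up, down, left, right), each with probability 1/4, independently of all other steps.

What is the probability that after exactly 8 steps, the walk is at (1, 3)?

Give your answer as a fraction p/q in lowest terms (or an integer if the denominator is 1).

Let h be the number of horizontal steps (so 8-h are vertical). To end at (1,3) need (h+1)/2 right-steps and ((8-h)+3)/2 up-steps.
Sum over h with 1 ≤ h ≤ 5, h ≡ 1 (mod 2), 8-h ≡ 1 (mod 2):
h=1: C(8,1)·C(1,1)·C(7,5) = 8·1·21 = 168
h=3: C(8,3)·C(3,2)·C(5,4) = 56·3·5 = 840
h=5: C(8,5)·C(5,3)·C(3,3) = 56·10·1 = 560
Total favorable: 1568
Total paths: 4^8 = 65536
P = 1568/65536 = 49/2048

Answer: 49/2048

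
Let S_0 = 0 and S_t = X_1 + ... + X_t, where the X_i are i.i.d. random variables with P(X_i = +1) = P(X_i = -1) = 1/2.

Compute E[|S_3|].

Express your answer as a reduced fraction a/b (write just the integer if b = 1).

Answer: 3/2

Derivation:
S_3 takes values m ≡ 1 (mod 2) with |m| ≤ 3; P(S_3=m) = C(3,(3+m)/2)/2^3.
Total paths: 2^3 = 8
Distribution: P(S=-3)=1/8, P(S=-1)=3/8, P(S=1)=3/8, P(S=3)=1/8
E[|S_3|] = Σ_m |m|·P(S_3=m) = 12/8 = 3/2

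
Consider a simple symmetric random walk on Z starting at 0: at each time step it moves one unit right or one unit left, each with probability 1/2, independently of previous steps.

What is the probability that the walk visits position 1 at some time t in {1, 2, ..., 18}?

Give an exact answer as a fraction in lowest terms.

Count via complement. Let g(t,s) = #length-t paths at position s with S_1..S_t all ≠ 1.
g(t,s) = g(t-1,s-1) + g(t-1,s+1) for s ≠ 1; g(t,1) = 0.
t=0: g(0,0)=1
t=1: g(1,-1)=1
t=2: g(2,-2)=1 g(2,0)=1
t=3: g(3,-3)=1 g(3,-1)=2
t=4: g(4,-4)=1 g(4,-2)=3 g(4,0)=2
t=5: g(5,-5)=1 g(5,-3)=4 g(5,-1)=5
t=6: g(6,-6)=1 g(6,-4)=5 g(6,-2)=9 g(6,0)=5
t=7: g(7,-7)=1 g(7,-5)=6 g(7,-3)=14 g(7,-1)=14
t=8: g(8,-8)=1 g(8,-6)=7 g(8,-4)=20 g(8,-2)=28 g(8,0)=14
t=9: g(9,-9)=1 g(9,-7)=8 g(9,-5)=27 g(9,-3)=48 g(9,-1)=42
t=10: g(10,-10)=1 g(10,-8)=9 g(10,-6)=35 g(10,-4)=75 g(10,-2)=90 g(10,0)=42
t=11: g(11,-11)=1 g(11,-9)=10 g(11,-7)=44 g(11,-5)=110 g(11,-3)=165 g(11,-1)=132
t=12: g(12,-12)=1 g(12,-10)=11 g(12,-8)=54 g(12,-6)=154 g(12,-4)=275 g(12,-2)=297 g(12,0)=132
t=13: g(13,-13)=1 g(13,-11)=12 g(13,-9)=65 g(13,-7)=208 g(13,-5)=429 g(13,-3)=572 g(13,-1)=429
t=14: g(14,-14)=1 g(14,-12)=13 g(14,-10)=77 g(14,-8)=273 g(14,-6)=637 g(14,-4)=1001 g(14,-2)=1001 g(14,0)=429
t=15: g(15,-15)=1 g(15,-13)=14 g(15,-11)=90 g(15,-9)=350 g(15,-7)=910 g(15,-5)=1638 g(15,-3)=2002 g(15,-1)=1430
t=16: g(16,-16)=1 g(16,-14)=15 g(16,-12)=104 g(16,-10)=440 g(16,-8)=1260 g(16,-6)=2548 g(16,-4)=3640 g(16,-2)=3432 g(16,0)=1430
t=17: g(17,-17)=1 g(17,-15)=16 g(17,-13)=119 g(17,-11)=544 g(17,-9)=1700 g(17,-7)=3808 g(17,-5)=6188 g(17,-3)=7072 g(17,-1)=4862
t=18: g(18,-18)=1 g(18,-16)=17 g(18,-14)=135 g(18,-12)=663 g(18,-10)=2244 g(18,-8)=5508 g(18,-6)=9996 g(18,-4)=13260 g(18,-2)=11934 g(18,0)=4862
Paths never hitting 1: Σ_s g(18,s) = 48620
Paths hitting 1: 2^18 - 48620 = 213524
P = 213524/262144 = 53381/65536

Answer: 53381/65536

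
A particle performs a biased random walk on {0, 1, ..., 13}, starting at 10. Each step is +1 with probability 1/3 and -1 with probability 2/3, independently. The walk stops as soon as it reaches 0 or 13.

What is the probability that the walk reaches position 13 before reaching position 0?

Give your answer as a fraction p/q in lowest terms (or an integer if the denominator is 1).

Answer: 1023/8191

Derivation:
Biased walk: p = 1/3, q = 2/3, r = q/p = 2
Gambler's ruin: P(hit 13 before 0 | start at 10) = (1 - r^a)/(1 - r^N)
r^10 = 1024; r^13 = 8192
P = (1 - 1024) / (1 - 8192) = -1023 / -8191 = 1023/8191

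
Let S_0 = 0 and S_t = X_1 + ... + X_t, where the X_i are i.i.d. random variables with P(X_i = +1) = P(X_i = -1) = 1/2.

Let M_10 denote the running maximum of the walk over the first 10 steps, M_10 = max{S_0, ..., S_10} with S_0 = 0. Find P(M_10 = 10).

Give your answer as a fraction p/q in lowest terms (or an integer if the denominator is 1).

Let M_10 = max(S_0,...,S_10). Use the reflection principle: for j ≥ 1, #{paths with M_10 ≥ j} = #{S_10 ≥ j} + #{S_10 ≥ j+1}.
By reflection, #{M_10 ≥ 10} = #{S_10 ≥ 10} + #{S_10 ≥ 11} = 1 + 0 = 1.
#{M_10 ≥ 11} = #{S_10 ≥ 11} + #{S_10 ≥ 12} = 0 + 0 = 0.
#{M_10 = 10} = 1 - 0 = 1.
P(M_10 = 10) = 1/1024 = 1/1024

Answer: 1/1024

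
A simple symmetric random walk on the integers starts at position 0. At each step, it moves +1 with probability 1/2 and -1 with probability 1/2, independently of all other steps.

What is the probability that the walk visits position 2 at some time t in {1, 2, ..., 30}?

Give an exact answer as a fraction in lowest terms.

Answer: 773201629/1073741824

Derivation:
Count via complement. Let g(t,s) = #length-t paths at position s with S_1..S_t all ≠ 2.
g(t,s) = g(t-1,s-1) + g(t-1,s+1) for s ≠ 2; g(t,2) = 0.
t=0: g(0,0)=1
t=1: g(1,-1)=1 g(1,1)=1
t=2: g(2,-2)=1 g(2,0)=2
t=3: g(3,-3)=1 g(3,-1)=3 g(3,1)=2
t=4: g(4,-4)=1 g(4,-2)=4 g(4,0)=5
t=5: g(5,-5)=1 g(5,-3)=5 g(5,-1)=9 g(5,1)=5
t=6: g(6,-6)=1 g(6,-4)=6 g(6,-2)=14 g(6,0)=14
t=7: g(7,-7)=1 g(7,-5)=7 g(7,-3)=20 g(7,-1)=28 g(7,1)=14
t=8: g(8,-8)=1 g(8,-6)=8 g(8,-4)=27 g(8,-2)=48 g(8,0)=42
t=9: g(9,-9)=1 g(9,-7)=9 g(9,-5)=35 g(9,-3)=75 g(9,-1)=90 g(9,1)=42
t=10: g(10,-10)=1 g(10,-8)=10 g(10,-6)=44 g(10,-4)=110 g(10,-2)=165 g(10,0)=132
t=11: g(11,-11)=1 g(11,-9)=11 g(11,-7)=54 g(11,-5)=154 g(11,-3)=275 g(11,-1)=297 g(11,1)=132
t=12: g(12,-12)=1 g(12,-10)=12 g(12,-8)=65 g(12,-6)=208 g(12,-4)=429 g(12,-2)=572 g(12,0)=429
t=13: g(13,-13)=1 g(13,-11)=13 g(13,-9)=77 g(13,-7)=273 g(13,-5)=637 g(13,-3)=1001 g(13,-1)=1001 g(13,1)=429
t=14: g(14,-14)=1 g(14,-12)=14 g(14,-10)=90 g(14,-8)=350 g(14,-6)=910 g(14,-4)=1638 g(14,-2)=2002 g(14,0)=1430
t=15: g(15,-15)=1 g(15,-13)=15 g(15,-11)=104 g(15,-9)=440 g(15,-7)=1260 g(15,-5)=2548 g(15,-3)=3640 g(15,-1)=3432 g(15,1)=1430
t=16: g(16,-16)=1 g(16,-14)=16 g(16,-12)=119 g(16,-10)=544 g(16,-8)=1700 g(16,-6)=3808 g(16,-4)=6188 g(16,-2)=7072 g(16,0)=4862
t=17: g(17,-17)=1 g(17,-15)=17 g(17,-13)=135 g(17,-11)=663 g(17,-9)=2244 g(17,-7)=5508 g(17,-5)=9996 g(17,-3)=13260 g(17,-1)=11934 g(17,1)=4862
t=18: g(18,-18)=1 g(18,-16)=18 g(18,-14)=152 g(18,-12)=798 g(18,-10)=2907 g(18,-8)=7752 g(18,-6)=15504 g(18,-4)=23256 g(18,-2)=25194 g(18,0)=16796
t=19: g(19,-19)=1 g(19,-17)=19 g(19,-15)=170 g(19,-13)=950 g(19,-11)=3705 g(19,-9)=10659 g(19,-7)=23256 g(19,-5)=38760 g(19,-3)=48450 g(19,-1)=41990 g(19,1)=16796
t=20: g(20,-20)=1 g(20,-18)=20 g(20,-16)=189 g(20,-14)=1120 g(20,-12)=4655 g(20,-10)=14364 g(20,-8)=33915 g(20,-6)=62016 g(20,-4)=87210 g(20,-2)=90440 g(20,0)=58786
t=21: g(21,-21)=1 g(21,-19)=21 g(21,-17)=209 g(21,-15)=1309 g(21,-13)=5775 g(21,-11)=19019 g(21,-9)=48279 g(21,-7)=95931 g(21,-5)=149226 g(21,-3)=177650 g(21,-1)=149226 g(21,1)=58786
t=22: g(22,-22)=1 g(22,-20)=22 g(22,-18)=230 g(22,-16)=1518 g(22,-14)=7084 g(22,-12)=24794 g(22,-10)=67298 g(22,-8)=144210 g(22,-6)=245157 g(22,-4)=326876 g(22,-2)=326876 g(22,0)=208012
t=23: g(23,-23)=1 g(23,-21)=23 g(23,-19)=252 g(23,-17)=1748 g(23,-15)=8602 g(23,-13)=31878 g(23,-11)=92092 g(23,-9)=211508 g(23,-7)=389367 g(23,-5)=572033 g(23,-3)=653752 g(23,-1)=534888 g(23,1)=208012
t=24: g(24,-24)=1 g(24,-22)=24 g(24,-20)=275 g(24,-18)=2000 g(24,-16)=10350 g(24,-14)=40480 g(24,-12)=123970 g(24,-10)=303600 g(24,-8)=600875 g(24,-6)=961400 g(24,-4)=1225785 g(24,-2)=1188640 g(24,0)=742900
t=25: g(25,-25)=1 g(25,-23)=25 g(25,-21)=299 g(25,-19)=2275 g(25,-17)=12350 g(25,-15)=50830 g(25,-13)=164450 g(25,-11)=427570 g(25,-9)=904475 g(25,-7)=1562275 g(25,-5)=2187185 g(25,-3)=2414425 g(25,-1)=1931540 g(25,1)=742900
t=26: g(26,-26)=1 g(26,-24)=26 g(26,-22)=324 g(26,-20)=2574 g(26,-18)=14625 g(26,-16)=63180 g(26,-14)=215280 g(26,-12)=592020 g(26,-10)=1332045 g(26,-8)=2466750 g(26,-6)=3749460 g(26,-4)=4601610 g(26,-2)=4345965 g(26,0)=2674440
t=27: g(27,-27)=1 g(27,-25)=27 g(27,-23)=350 g(27,-21)=2898 g(27,-19)=17199 g(27,-17)=77805 g(27,-15)=278460 g(27,-13)=807300 g(27,-11)=1924065 g(27,-9)=3798795 g(27,-7)=6216210 g(27,-5)=8351070 g(27,-3)=8947575 g(27,-1)=7020405 g(27,1)=2674440
t=28: g(28,-28)=1 g(28,-26)=28 g(28,-24)=377 g(28,-22)=3248 g(28,-20)=20097 g(28,-18)=95004 g(28,-16)=356265 g(28,-14)=1085760 g(28,-12)=2731365 g(28,-10)=5722860 g(28,-8)=10015005 g(28,-6)=14567280 g(28,-4)=17298645 g(28,-2)=15967980 g(28,0)=9694845
t=29: g(29,-29)=1 g(29,-27)=29 g(29,-25)=405 g(29,-23)=3625 g(29,-21)=23345 g(29,-19)=115101 g(29,-17)=451269 g(29,-15)=1442025 g(29,-13)=3817125 g(29,-11)=8454225 g(29,-9)=15737865 g(29,-7)=24582285 g(29,-5)=31865925 g(29,-3)=33266625 g(29,-1)=25662825 g(29,1)=9694845
t=30: g(30,-30)=1 g(30,-28)=30 g(30,-26)=434 g(30,-24)=4030 g(30,-22)=26970 g(30,-20)=138446 g(30,-18)=566370 g(30,-16)=1893294 g(30,-14)=5259150 g(30,-12)=12271350 g(30,-10)=24192090 g(30,-8)=40320150 g(30,-6)=56448210 g(30,-4)=65132550 g(30,-2)=58929450 g(30,0)=35357670
Paths never hitting 2: Σ_s g(30,s) = 300540195
Paths hitting 2: 2^30 - 300540195 = 773201629
P = 773201629/1073741824 = 773201629/1073741824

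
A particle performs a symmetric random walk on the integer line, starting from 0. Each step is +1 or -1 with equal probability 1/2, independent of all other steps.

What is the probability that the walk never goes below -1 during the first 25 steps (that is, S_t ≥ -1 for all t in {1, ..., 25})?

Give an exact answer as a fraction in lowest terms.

Answer: 1300075/4194304

Derivation:
Let f(t,s) = #length-t paths at position s with S_1..S_t all ≥ -1.
f(t,s) = f(t-1,s-1) + f(t-1,s+1) for s ≥ -1; f(t,s) = 0 for s < -1.
t=0: f(0,0)=1
t=1: f(1,-1)=1 f(1,1)=1
t=2: f(2,0)=2 f(2,2)=1
t=3: f(3,-1)=2 f(3,1)=3 f(3,3)=1
t=4: f(4,0)=5 f(4,2)=4 f(4,4)=1
t=5: f(5,-1)=5 f(5,1)=9 f(5,3)=5 f(5,5)=1
t=6: f(6,0)=14 f(6,2)=14 f(6,4)=6 f(6,6)=1
t=7: f(7,-1)=14 f(7,1)=28 f(7,3)=20 f(7,5)=7 f(7,7)=1
t=8: f(8,0)=42 f(8,2)=48 f(8,4)=27 f(8,6)=8 f(8,8)=1
t=9: f(9,-1)=42 f(9,1)=90 f(9,3)=75 f(9,5)=35 f(9,7)=9 f(9,9)=1
t=10: f(10,0)=132 f(10,2)=165 f(10,4)=110 f(10,6)=44 f(10,8)=10 f(10,10)=1
t=11: f(11,-1)=132 f(11,1)=297 f(11,3)=275 f(11,5)=154 f(11,7)=54 f(11,9)=11 f(11,11)=1
t=12: f(12,0)=429 f(12,2)=572 f(12,4)=429 f(12,6)=208 f(12,8)=65 f(12,10)=12 f(12,12)=1
t=13: f(13,-1)=429 f(13,1)=1001 f(13,3)=1001 f(13,5)=637 f(13,7)=273 f(13,9)=77 f(13,11)=13 f(13,13)=1
t=14: f(14,0)=1430 f(14,2)=2002 f(14,4)=1638 f(14,6)=910 f(14,8)=350 f(14,10)=90 f(14,12)=14 f(14,14)=1
t=15: f(15,-1)=1430 f(15,1)=3432 f(15,3)=3640 f(15,5)=2548 f(15,7)=1260 f(15,9)=440 f(15,11)=104 f(15,13)=15 f(15,15)=1
t=16: f(16,0)=4862 f(16,2)=7072 f(16,4)=6188 f(16,6)=3808 f(16,8)=1700 f(16,10)=544 f(16,12)=119 f(16,14)=16 f(16,16)=1
t=17: f(17,-1)=4862 f(17,1)=11934 f(17,3)=13260 f(17,5)=9996 f(17,7)=5508 f(17,9)=2244 f(17,11)=663 f(17,13)=135 f(17,15)=17 f(17,17)=1
t=18: f(18,0)=16796 f(18,2)=25194 f(18,4)=23256 f(18,6)=15504 f(18,8)=7752 f(18,10)=2907 f(18,12)=798 f(18,14)=152 f(18,16)=18 f(18,18)=1
t=19: f(19,-1)=16796 f(19,1)=41990 f(19,3)=48450 f(19,5)=38760 f(19,7)=23256 f(19,9)=10659 f(19,11)=3705 f(19,13)=950 f(19,15)=170 f(19,17)=19 f(19,19)=1
t=20: f(20,0)=58786 f(20,2)=90440 f(20,4)=87210 f(20,6)=62016 f(20,8)=33915 f(20,10)=14364 f(20,12)=4655 f(20,14)=1120 f(20,16)=189 f(20,18)=20 f(20,20)=1
t=21: f(21,-1)=58786 f(21,1)=149226 f(21,3)=177650 f(21,5)=149226 f(21,7)=95931 f(21,9)=48279 f(21,11)=19019 f(21,13)=5775 f(21,15)=1309 f(21,17)=209 f(21,19)=21 f(21,21)=1
t=22: f(22,0)=208012 f(22,2)=326876 f(22,4)=326876 f(22,6)=245157 f(22,8)=144210 f(22,10)=67298 f(22,12)=24794 f(22,14)=7084 f(22,16)=1518 f(22,18)=230 f(22,20)=22 f(22,22)=1
t=23: f(23,-1)=208012 f(23,1)=534888 f(23,3)=653752 f(23,5)=572033 f(23,7)=389367 f(23,9)=211508 f(23,11)=92092 f(23,13)=31878 f(23,15)=8602 f(23,17)=1748 f(23,19)=252 f(23,21)=23 f(23,23)=1
t=24: f(24,0)=742900 f(24,2)=1188640 f(24,4)=1225785 f(24,6)=961400 f(24,8)=600875 f(24,10)=303600 f(24,12)=123970 f(24,14)=40480 f(24,16)=10350 f(24,18)=2000 f(24,20)=275 f(24,22)=24 f(24,24)=1
t=25: f(25,-1)=742900 f(25,1)=1931540 f(25,3)=2414425 f(25,5)=2187185 f(25,7)=1562275 f(25,9)=904475 f(25,11)=427570 f(25,13)=164450 f(25,15)=50830 f(25,17)=12350 f(25,19)=2275 f(25,21)=299 f(25,23)=25 f(25,25)=1
Σ_s f(25,s) = 10400600
P = 10400600/33554432 = 1300075/4194304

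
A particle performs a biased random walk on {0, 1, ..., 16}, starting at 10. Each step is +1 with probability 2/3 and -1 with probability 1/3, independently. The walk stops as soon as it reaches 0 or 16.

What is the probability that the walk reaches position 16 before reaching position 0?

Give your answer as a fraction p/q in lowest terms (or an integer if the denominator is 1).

Biased walk: p = 2/3, q = 1/3, r = q/p = 1/2
Gambler's ruin: P(hit 16 before 0 | start at 10) = (1 - r^a)/(1 - r^N)
r^10 = 1/1024; r^16 = 1/65536
P = (1 - 1/1024) / (1 - 1/65536) = 1023/1024 / 65535/65536 = 21824/21845

Answer: 21824/21845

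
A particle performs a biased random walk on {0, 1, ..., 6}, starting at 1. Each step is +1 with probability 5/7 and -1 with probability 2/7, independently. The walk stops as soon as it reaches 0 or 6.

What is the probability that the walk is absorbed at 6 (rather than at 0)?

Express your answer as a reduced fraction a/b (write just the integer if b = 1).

Answer: 3125/5187

Derivation:
Biased walk: p = 5/7, q = 2/7, r = q/p = 2/5
Gambler's ruin: P(hit 6 before 0 | start at 1) = (1 - r^a)/(1 - r^N)
r^1 = 2/5; r^6 = 64/15625
P = (1 - 2/5) / (1 - 64/15625) = 3/5 / 15561/15625 = 3125/5187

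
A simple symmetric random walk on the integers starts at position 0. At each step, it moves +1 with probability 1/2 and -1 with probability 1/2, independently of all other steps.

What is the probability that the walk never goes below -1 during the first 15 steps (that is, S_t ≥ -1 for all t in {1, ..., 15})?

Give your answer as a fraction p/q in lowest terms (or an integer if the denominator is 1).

Let f(t,s) = #length-t paths at position s with S_1..S_t all ≥ -1.
f(t,s) = f(t-1,s-1) + f(t-1,s+1) for s ≥ -1; f(t,s) = 0 for s < -1.
t=0: f(0,0)=1
t=1: f(1,-1)=1 f(1,1)=1
t=2: f(2,0)=2 f(2,2)=1
t=3: f(3,-1)=2 f(3,1)=3 f(3,3)=1
t=4: f(4,0)=5 f(4,2)=4 f(4,4)=1
t=5: f(5,-1)=5 f(5,1)=9 f(5,3)=5 f(5,5)=1
t=6: f(6,0)=14 f(6,2)=14 f(6,4)=6 f(6,6)=1
t=7: f(7,-1)=14 f(7,1)=28 f(7,3)=20 f(7,5)=7 f(7,7)=1
t=8: f(8,0)=42 f(8,2)=48 f(8,4)=27 f(8,6)=8 f(8,8)=1
t=9: f(9,-1)=42 f(9,1)=90 f(9,3)=75 f(9,5)=35 f(9,7)=9 f(9,9)=1
t=10: f(10,0)=132 f(10,2)=165 f(10,4)=110 f(10,6)=44 f(10,8)=10 f(10,10)=1
t=11: f(11,-1)=132 f(11,1)=297 f(11,3)=275 f(11,5)=154 f(11,7)=54 f(11,9)=11 f(11,11)=1
t=12: f(12,0)=429 f(12,2)=572 f(12,4)=429 f(12,6)=208 f(12,8)=65 f(12,10)=12 f(12,12)=1
t=13: f(13,-1)=429 f(13,1)=1001 f(13,3)=1001 f(13,5)=637 f(13,7)=273 f(13,9)=77 f(13,11)=13 f(13,13)=1
t=14: f(14,0)=1430 f(14,2)=2002 f(14,4)=1638 f(14,6)=910 f(14,8)=350 f(14,10)=90 f(14,12)=14 f(14,14)=1
t=15: f(15,-1)=1430 f(15,1)=3432 f(15,3)=3640 f(15,5)=2548 f(15,7)=1260 f(15,9)=440 f(15,11)=104 f(15,13)=15 f(15,15)=1
Σ_s f(15,s) = 12870
P = 12870/32768 = 6435/16384

Answer: 6435/16384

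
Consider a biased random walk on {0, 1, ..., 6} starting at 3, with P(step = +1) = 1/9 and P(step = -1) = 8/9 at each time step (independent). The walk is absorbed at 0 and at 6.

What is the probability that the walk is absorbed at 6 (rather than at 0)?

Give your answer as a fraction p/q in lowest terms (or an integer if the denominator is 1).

Biased walk: p = 1/9, q = 8/9, r = q/p = 8
Gambler's ruin: P(hit 6 before 0 | start at 3) = (1 - r^a)/(1 - r^N)
r^3 = 512; r^6 = 262144
P = (1 - 512) / (1 - 262144) = -511 / -262143 = 1/513

Answer: 1/513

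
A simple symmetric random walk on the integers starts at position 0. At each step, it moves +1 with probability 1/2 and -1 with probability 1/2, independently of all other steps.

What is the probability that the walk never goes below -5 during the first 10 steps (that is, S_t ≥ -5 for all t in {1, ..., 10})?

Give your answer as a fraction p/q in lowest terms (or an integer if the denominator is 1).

Answer: 957/1024

Derivation:
Let f(t,s) = #length-t paths at position s with S_1..S_t all ≥ -5.
f(t,s) = f(t-1,s-1) + f(t-1,s+1) for s ≥ -5; f(t,s) = 0 for s < -5.
t=0: f(0,0)=1
t=1: f(1,-1)=1 f(1,1)=1
t=2: f(2,-2)=1 f(2,0)=2 f(2,2)=1
t=3: f(3,-3)=1 f(3,-1)=3 f(3,1)=3 f(3,3)=1
t=4: f(4,-4)=1 f(4,-2)=4 f(4,0)=6 f(4,2)=4 f(4,4)=1
t=5: f(5,-5)=1 f(5,-3)=5 f(5,-1)=10 f(5,1)=10 f(5,3)=5 f(5,5)=1
t=6: f(6,-4)=6 f(6,-2)=15 f(6,0)=20 f(6,2)=15 f(6,4)=6 f(6,6)=1
t=7: f(7,-5)=6 f(7,-3)=21 f(7,-1)=35 f(7,1)=35 f(7,3)=21 f(7,5)=7 f(7,7)=1
t=8: f(8,-4)=27 f(8,-2)=56 f(8,0)=70 f(8,2)=56 f(8,4)=28 f(8,6)=8 f(8,8)=1
t=9: f(9,-5)=27 f(9,-3)=83 f(9,-1)=126 f(9,1)=126 f(9,3)=84 f(9,5)=36 f(9,7)=9 f(9,9)=1
t=10: f(10,-4)=110 f(10,-2)=209 f(10,0)=252 f(10,2)=210 f(10,4)=120 f(10,6)=45 f(10,8)=10 f(10,10)=1
Σ_s f(10,s) = 957
P = 957/1024 = 957/1024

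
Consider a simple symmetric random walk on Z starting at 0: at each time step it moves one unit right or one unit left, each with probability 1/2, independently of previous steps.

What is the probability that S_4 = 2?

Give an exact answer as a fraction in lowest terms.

Answer: 1/4

Derivation:
To reach position 2 after 4 steps: need 3 steps of +1 and 1 of -1.
Favorable paths: C(4,3) = 4
Total paths: 2^4 = 16
P = 4/16 = 1/4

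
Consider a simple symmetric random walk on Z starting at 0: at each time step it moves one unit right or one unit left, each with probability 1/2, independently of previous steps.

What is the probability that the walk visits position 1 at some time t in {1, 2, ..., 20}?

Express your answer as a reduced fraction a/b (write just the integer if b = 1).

Count via complement. Let g(t,s) = #length-t paths at position s with S_1..S_t all ≠ 1.
g(t,s) = g(t-1,s-1) + g(t-1,s+1) for s ≠ 1; g(t,1) = 0.
t=0: g(0,0)=1
t=1: g(1,-1)=1
t=2: g(2,-2)=1 g(2,0)=1
t=3: g(3,-3)=1 g(3,-1)=2
t=4: g(4,-4)=1 g(4,-2)=3 g(4,0)=2
t=5: g(5,-5)=1 g(5,-3)=4 g(5,-1)=5
t=6: g(6,-6)=1 g(6,-4)=5 g(6,-2)=9 g(6,0)=5
t=7: g(7,-7)=1 g(7,-5)=6 g(7,-3)=14 g(7,-1)=14
t=8: g(8,-8)=1 g(8,-6)=7 g(8,-4)=20 g(8,-2)=28 g(8,0)=14
t=9: g(9,-9)=1 g(9,-7)=8 g(9,-5)=27 g(9,-3)=48 g(9,-1)=42
t=10: g(10,-10)=1 g(10,-8)=9 g(10,-6)=35 g(10,-4)=75 g(10,-2)=90 g(10,0)=42
t=11: g(11,-11)=1 g(11,-9)=10 g(11,-7)=44 g(11,-5)=110 g(11,-3)=165 g(11,-1)=132
t=12: g(12,-12)=1 g(12,-10)=11 g(12,-8)=54 g(12,-6)=154 g(12,-4)=275 g(12,-2)=297 g(12,0)=132
t=13: g(13,-13)=1 g(13,-11)=12 g(13,-9)=65 g(13,-7)=208 g(13,-5)=429 g(13,-3)=572 g(13,-1)=429
t=14: g(14,-14)=1 g(14,-12)=13 g(14,-10)=77 g(14,-8)=273 g(14,-6)=637 g(14,-4)=1001 g(14,-2)=1001 g(14,0)=429
t=15: g(15,-15)=1 g(15,-13)=14 g(15,-11)=90 g(15,-9)=350 g(15,-7)=910 g(15,-5)=1638 g(15,-3)=2002 g(15,-1)=1430
t=16: g(16,-16)=1 g(16,-14)=15 g(16,-12)=104 g(16,-10)=440 g(16,-8)=1260 g(16,-6)=2548 g(16,-4)=3640 g(16,-2)=3432 g(16,0)=1430
t=17: g(17,-17)=1 g(17,-15)=16 g(17,-13)=119 g(17,-11)=544 g(17,-9)=1700 g(17,-7)=3808 g(17,-5)=6188 g(17,-3)=7072 g(17,-1)=4862
t=18: g(18,-18)=1 g(18,-16)=17 g(18,-14)=135 g(18,-12)=663 g(18,-10)=2244 g(18,-8)=5508 g(18,-6)=9996 g(18,-4)=13260 g(18,-2)=11934 g(18,0)=4862
t=19: g(19,-19)=1 g(19,-17)=18 g(19,-15)=152 g(19,-13)=798 g(19,-11)=2907 g(19,-9)=7752 g(19,-7)=15504 g(19,-5)=23256 g(19,-3)=25194 g(19,-1)=16796
t=20: g(20,-20)=1 g(20,-18)=19 g(20,-16)=170 g(20,-14)=950 g(20,-12)=3705 g(20,-10)=10659 g(20,-8)=23256 g(20,-6)=38760 g(20,-4)=48450 g(20,-2)=41990 g(20,0)=16796
Paths never hitting 1: Σ_s g(20,s) = 184756
Paths hitting 1: 2^20 - 184756 = 863820
P = 863820/1048576 = 215955/262144

Answer: 215955/262144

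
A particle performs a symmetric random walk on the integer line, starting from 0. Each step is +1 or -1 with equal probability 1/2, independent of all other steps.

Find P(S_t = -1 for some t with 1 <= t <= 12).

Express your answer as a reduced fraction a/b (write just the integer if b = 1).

Count via complement. Let g(t,s) = #length-t paths at position s with S_1..S_t all ≠ -1.
g(t,s) = g(t-1,s-1) + g(t-1,s+1) for s ≠ -1; g(t,-1) = 0.
t=0: g(0,0)=1
t=1: g(1,1)=1
t=2: g(2,0)=1 g(2,2)=1
t=3: g(3,1)=2 g(3,3)=1
t=4: g(4,0)=2 g(4,2)=3 g(4,4)=1
t=5: g(5,1)=5 g(5,3)=4 g(5,5)=1
t=6: g(6,0)=5 g(6,2)=9 g(6,4)=5 g(6,6)=1
t=7: g(7,1)=14 g(7,3)=14 g(7,5)=6 g(7,7)=1
t=8: g(8,0)=14 g(8,2)=28 g(8,4)=20 g(8,6)=7 g(8,8)=1
t=9: g(9,1)=42 g(9,3)=48 g(9,5)=27 g(9,7)=8 g(9,9)=1
t=10: g(10,0)=42 g(10,2)=90 g(10,4)=75 g(10,6)=35 g(10,8)=9 g(10,10)=1
t=11: g(11,1)=132 g(11,3)=165 g(11,5)=110 g(11,7)=44 g(11,9)=10 g(11,11)=1
t=12: g(12,0)=132 g(12,2)=297 g(12,4)=275 g(12,6)=154 g(12,8)=54 g(12,10)=11 g(12,12)=1
Paths never hitting -1: Σ_s g(12,s) = 924
Paths hitting -1: 2^12 - 924 = 3172
P = 3172/4096 = 793/1024

Answer: 793/1024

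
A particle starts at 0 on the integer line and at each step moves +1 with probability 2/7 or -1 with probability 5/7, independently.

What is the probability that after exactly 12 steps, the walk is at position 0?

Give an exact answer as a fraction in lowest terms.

To be at 0 after 12 steps: need exactly 6 steps of +1 and 6 of -1.
Number of such sequences: C(12,6) = 924
Each has probability (2/7)^6 · (5/7)^6 = 1000000/13841287201
P = 924 · 1000000/13841287201 = 132000000/1977326743

Answer: 132000000/1977326743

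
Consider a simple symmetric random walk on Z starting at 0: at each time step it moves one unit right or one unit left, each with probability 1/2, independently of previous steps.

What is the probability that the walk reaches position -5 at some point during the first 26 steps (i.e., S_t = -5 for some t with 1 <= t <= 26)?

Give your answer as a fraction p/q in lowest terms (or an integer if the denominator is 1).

Count via complement. Let g(t,s) = #length-t paths at position s with S_1..S_t all ≠ -5.
g(t,s) = g(t-1,s-1) + g(t-1,s+1) for s ≠ -5; g(t,-5) = 0.
t=0: g(0,0)=1
t=1: g(1,-1)=1 g(1,1)=1
t=2: g(2,-2)=1 g(2,0)=2 g(2,2)=1
t=3: g(3,-3)=1 g(3,-1)=3 g(3,1)=3 g(3,3)=1
t=4: g(4,-4)=1 g(4,-2)=4 g(4,0)=6 g(4,2)=4 g(4,4)=1
t=5: g(5,-3)=5 g(5,-1)=10 g(5,1)=10 g(5,3)=5 g(5,5)=1
t=6: g(6,-4)=5 g(6,-2)=15 g(6,0)=20 g(6,2)=15 g(6,4)=6 g(6,6)=1
t=7: g(7,-3)=20 g(7,-1)=35 g(7,1)=35 g(7,3)=21 g(7,5)=7 g(7,7)=1
t=8: g(8,-4)=20 g(8,-2)=55 g(8,0)=70 g(8,2)=56 g(8,4)=28 g(8,6)=8 g(8,8)=1
t=9: g(9,-3)=75 g(9,-1)=125 g(9,1)=126 g(9,3)=84 g(9,5)=36 g(9,7)=9 g(9,9)=1
t=10: g(10,-4)=75 g(10,-2)=200 g(10,0)=251 g(10,2)=210 g(10,4)=120 g(10,6)=45 g(10,8)=10 g(10,10)=1
t=11: g(11,-3)=275 g(11,-1)=451 g(11,1)=461 g(11,3)=330 g(11,5)=165 g(11,7)=55 g(11,9)=11 g(11,11)=1
t=12: g(12,-4)=275 g(12,-2)=726 g(12,0)=912 g(12,2)=791 g(12,4)=495 g(12,6)=220 g(12,8)=66 g(12,10)=12 g(12,12)=1
t=13: g(13,-3)=1001 g(13,-1)=1638 g(13,1)=1703 g(13,3)=1286 g(13,5)=715 g(13,7)=286 g(13,9)=78 g(13,11)=13 g(13,13)=1
t=14: g(14,-4)=1001 g(14,-2)=2639 g(14,0)=3341 g(14,2)=2989 g(14,4)=2001 g(14,6)=1001 g(14,8)=364 g(14,10)=91 g(14,12)=14 g(14,14)=1
t=15: g(15,-3)=3640 g(15,-1)=5980 g(15,1)=6330 g(15,3)=4990 g(15,5)=3002 g(15,7)=1365 g(15,9)=455 g(15,11)=105 g(15,13)=15 g(15,15)=1
t=16: g(16,-4)=3640 g(16,-2)=9620 g(16,0)=12310 g(16,2)=11320 g(16,4)=7992 g(16,6)=4367 g(16,8)=1820 g(16,10)=560 g(16,12)=120 g(16,14)=16 g(16,16)=1
t=17: g(17,-3)=13260 g(17,-1)=21930 g(17,1)=23630 g(17,3)=19312 g(17,5)=12359 g(17,7)=6187 g(17,9)=2380 g(17,11)=680 g(17,13)=136 g(17,15)=17 g(17,17)=1
t=18: g(18,-4)=13260 g(18,-2)=35190 g(18,0)=45560 g(18,2)=42942 g(18,4)=31671 g(18,6)=18546 g(18,8)=8567 g(18,10)=3060 g(18,12)=816 g(18,14)=153 g(18,16)=18 g(18,18)=1
t=19: g(19,-3)=48450 g(19,-1)=80750 g(19,1)=88502 g(19,3)=74613 g(19,5)=50217 g(19,7)=27113 g(19,9)=11627 g(19,11)=3876 g(19,13)=969 g(19,15)=171 g(19,17)=19 g(19,19)=1
t=20: g(20,-4)=48450 g(20,-2)=129200 g(20,0)=169252 g(20,2)=163115 g(20,4)=124830 g(20,6)=77330 g(20,8)=38740 g(20,10)=15503 g(20,12)=4845 g(20,14)=1140 g(20,16)=190 g(20,18)=20 g(20,20)=1
t=21: g(21,-3)=177650 g(21,-1)=298452 g(21,1)=332367 g(21,3)=287945 g(21,5)=202160 g(21,7)=116070 g(21,9)=54243 g(21,11)=20348 g(21,13)=5985 g(21,15)=1330 g(21,17)=210 g(21,19)=21 g(21,21)=1
t=22: g(22,-4)=177650 g(22,-2)=476102 g(22,0)=630819 g(22,2)=620312 g(22,4)=490105 g(22,6)=318230 g(22,8)=170313 g(22,10)=74591 g(22,12)=26333 g(22,14)=7315 g(22,16)=1540 g(22,18)=231 g(22,20)=22 g(22,22)=1
t=23: g(23,-3)=653752 g(23,-1)=1106921 g(23,1)=1251131 g(23,3)=1110417 g(23,5)=808335 g(23,7)=488543 g(23,9)=244904 g(23,11)=100924 g(23,13)=33648 g(23,15)=8855 g(23,17)=1771 g(23,19)=253 g(23,21)=23 g(23,23)=1
t=24: g(24,-4)=653752 g(24,-2)=1760673 g(24,0)=2358052 g(24,2)=2361548 g(24,4)=1918752 g(24,6)=1296878 g(24,8)=733447 g(24,10)=345828 g(24,12)=134572 g(24,14)=42503 g(24,16)=10626 g(24,18)=2024 g(24,20)=276 g(24,22)=24 g(24,24)=1
t=25: g(25,-3)=2414425 g(25,-1)=4118725 g(25,1)=4719600 g(25,3)=4280300 g(25,5)=3215630 g(25,7)=2030325 g(25,9)=1079275 g(25,11)=480400 g(25,13)=177075 g(25,15)=53129 g(25,17)=12650 g(25,19)=2300 g(25,21)=300 g(25,23)=25 g(25,25)=1
t=26: g(26,-4)=2414425 g(26,-2)=6533150 g(26,0)=8838325 g(26,2)=8999900 g(26,4)=7495930 g(26,6)=5245955 g(26,8)=3109600 g(26,10)=1559675 g(26,12)=657475 g(26,14)=230204 g(26,16)=65779 g(26,18)=14950 g(26,20)=2600 g(26,22)=325 g(26,24)=26 g(26,26)=1
Paths never hitting -5: Σ_s g(26,s) = 45168320
Paths hitting -5: 2^26 - 45168320 = 21940544
P = 21940544/67108864 = 342821/1048576

Answer: 342821/1048576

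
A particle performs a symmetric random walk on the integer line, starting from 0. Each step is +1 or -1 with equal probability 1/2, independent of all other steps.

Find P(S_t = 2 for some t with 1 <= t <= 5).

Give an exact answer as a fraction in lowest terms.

Count via complement. Let g(t,s) = #length-t paths at position s with S_1..S_t all ≠ 2.
g(t,s) = g(t-1,s-1) + g(t-1,s+1) for s ≠ 2; g(t,2) = 0.
t=0: g(0,0)=1
t=1: g(1,-1)=1 g(1,1)=1
t=2: g(2,-2)=1 g(2,0)=2
t=3: g(3,-3)=1 g(3,-1)=3 g(3,1)=2
t=4: g(4,-4)=1 g(4,-2)=4 g(4,0)=5
t=5: g(5,-5)=1 g(5,-3)=5 g(5,-1)=9 g(5,1)=5
Paths never hitting 2: Σ_s g(5,s) = 20
Paths hitting 2: 2^5 - 20 = 12
P = 12/32 = 3/8

Answer: 3/8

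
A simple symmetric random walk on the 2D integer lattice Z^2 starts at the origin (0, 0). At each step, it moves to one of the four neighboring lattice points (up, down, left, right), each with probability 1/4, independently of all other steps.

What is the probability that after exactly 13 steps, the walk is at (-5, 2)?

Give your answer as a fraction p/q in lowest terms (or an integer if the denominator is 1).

Answer: 184041/33554432

Derivation:
Let h be the number of horizontal steps (so 13-h are vertical). To end at (-5,2) need (h-5)/2 right-steps and ((13-h)+2)/2 up-steps.
Sum over h with 5 ≤ h ≤ 11, h ≡ 1 (mod 2), 13-h ≡ 0 (mod 2):
h=5: C(13,5)·C(5,0)·C(8,5) = 1287·1·56 = 72072
h=7: C(13,7)·C(7,1)·C(6,4) = 1716·7·15 = 180180
h=9: C(13,9)·C(9,2)·C(4,3) = 715·36·4 = 102960
h=11: C(13,11)·C(11,3)·C(2,2) = 78·165·1 = 12870
Total favorable: 368082
Total paths: 4^13 = 67108864
P = 368082/67108864 = 184041/33554432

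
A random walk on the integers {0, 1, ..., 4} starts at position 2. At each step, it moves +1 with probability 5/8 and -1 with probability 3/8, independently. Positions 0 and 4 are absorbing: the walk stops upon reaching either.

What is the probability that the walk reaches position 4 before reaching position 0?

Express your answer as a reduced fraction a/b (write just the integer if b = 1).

Biased walk: p = 5/8, q = 3/8, r = q/p = 3/5
Gambler's ruin: P(hit 4 before 0 | start at 2) = (1 - r^a)/(1 - r^N)
r^2 = 9/25; r^4 = 81/625
P = (1 - 9/25) / (1 - 81/625) = 16/25 / 544/625 = 25/34

Answer: 25/34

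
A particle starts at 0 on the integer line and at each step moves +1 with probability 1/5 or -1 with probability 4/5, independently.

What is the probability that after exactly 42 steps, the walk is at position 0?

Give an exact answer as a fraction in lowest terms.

Answer: 473456633351019379556352/45474735088646411895751953125

Derivation:
To be at 0 after 42 steps: need exactly 21 steps of +1 and 21 of -1.
Number of such sequences: C(42,21) = 538257874440
Each has probability (1/5)^21 · (4/5)^21 = 4398046511104/227373675443232059478759765625
P = 538257874440 · 4398046511104/227373675443232059478759765625 = 473456633351019379556352/45474735088646411895751953125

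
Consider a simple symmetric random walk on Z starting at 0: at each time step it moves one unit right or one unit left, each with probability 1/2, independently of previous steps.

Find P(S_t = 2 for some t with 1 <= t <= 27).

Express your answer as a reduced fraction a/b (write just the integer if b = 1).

Answer: 11762641/16777216

Derivation:
Count via complement. Let g(t,s) = #length-t paths at position s with S_1..S_t all ≠ 2.
g(t,s) = g(t-1,s-1) + g(t-1,s+1) for s ≠ 2; g(t,2) = 0.
t=0: g(0,0)=1
t=1: g(1,-1)=1 g(1,1)=1
t=2: g(2,-2)=1 g(2,0)=2
t=3: g(3,-3)=1 g(3,-1)=3 g(3,1)=2
t=4: g(4,-4)=1 g(4,-2)=4 g(4,0)=5
t=5: g(5,-5)=1 g(5,-3)=5 g(5,-1)=9 g(5,1)=5
t=6: g(6,-6)=1 g(6,-4)=6 g(6,-2)=14 g(6,0)=14
t=7: g(7,-7)=1 g(7,-5)=7 g(7,-3)=20 g(7,-1)=28 g(7,1)=14
t=8: g(8,-8)=1 g(8,-6)=8 g(8,-4)=27 g(8,-2)=48 g(8,0)=42
t=9: g(9,-9)=1 g(9,-7)=9 g(9,-5)=35 g(9,-3)=75 g(9,-1)=90 g(9,1)=42
t=10: g(10,-10)=1 g(10,-8)=10 g(10,-6)=44 g(10,-4)=110 g(10,-2)=165 g(10,0)=132
t=11: g(11,-11)=1 g(11,-9)=11 g(11,-7)=54 g(11,-5)=154 g(11,-3)=275 g(11,-1)=297 g(11,1)=132
t=12: g(12,-12)=1 g(12,-10)=12 g(12,-8)=65 g(12,-6)=208 g(12,-4)=429 g(12,-2)=572 g(12,0)=429
t=13: g(13,-13)=1 g(13,-11)=13 g(13,-9)=77 g(13,-7)=273 g(13,-5)=637 g(13,-3)=1001 g(13,-1)=1001 g(13,1)=429
t=14: g(14,-14)=1 g(14,-12)=14 g(14,-10)=90 g(14,-8)=350 g(14,-6)=910 g(14,-4)=1638 g(14,-2)=2002 g(14,0)=1430
t=15: g(15,-15)=1 g(15,-13)=15 g(15,-11)=104 g(15,-9)=440 g(15,-7)=1260 g(15,-5)=2548 g(15,-3)=3640 g(15,-1)=3432 g(15,1)=1430
t=16: g(16,-16)=1 g(16,-14)=16 g(16,-12)=119 g(16,-10)=544 g(16,-8)=1700 g(16,-6)=3808 g(16,-4)=6188 g(16,-2)=7072 g(16,0)=4862
t=17: g(17,-17)=1 g(17,-15)=17 g(17,-13)=135 g(17,-11)=663 g(17,-9)=2244 g(17,-7)=5508 g(17,-5)=9996 g(17,-3)=13260 g(17,-1)=11934 g(17,1)=4862
t=18: g(18,-18)=1 g(18,-16)=18 g(18,-14)=152 g(18,-12)=798 g(18,-10)=2907 g(18,-8)=7752 g(18,-6)=15504 g(18,-4)=23256 g(18,-2)=25194 g(18,0)=16796
t=19: g(19,-19)=1 g(19,-17)=19 g(19,-15)=170 g(19,-13)=950 g(19,-11)=3705 g(19,-9)=10659 g(19,-7)=23256 g(19,-5)=38760 g(19,-3)=48450 g(19,-1)=41990 g(19,1)=16796
t=20: g(20,-20)=1 g(20,-18)=20 g(20,-16)=189 g(20,-14)=1120 g(20,-12)=4655 g(20,-10)=14364 g(20,-8)=33915 g(20,-6)=62016 g(20,-4)=87210 g(20,-2)=90440 g(20,0)=58786
t=21: g(21,-21)=1 g(21,-19)=21 g(21,-17)=209 g(21,-15)=1309 g(21,-13)=5775 g(21,-11)=19019 g(21,-9)=48279 g(21,-7)=95931 g(21,-5)=149226 g(21,-3)=177650 g(21,-1)=149226 g(21,1)=58786
t=22: g(22,-22)=1 g(22,-20)=22 g(22,-18)=230 g(22,-16)=1518 g(22,-14)=7084 g(22,-12)=24794 g(22,-10)=67298 g(22,-8)=144210 g(22,-6)=245157 g(22,-4)=326876 g(22,-2)=326876 g(22,0)=208012
t=23: g(23,-23)=1 g(23,-21)=23 g(23,-19)=252 g(23,-17)=1748 g(23,-15)=8602 g(23,-13)=31878 g(23,-11)=92092 g(23,-9)=211508 g(23,-7)=389367 g(23,-5)=572033 g(23,-3)=653752 g(23,-1)=534888 g(23,1)=208012
t=24: g(24,-24)=1 g(24,-22)=24 g(24,-20)=275 g(24,-18)=2000 g(24,-16)=10350 g(24,-14)=40480 g(24,-12)=123970 g(24,-10)=303600 g(24,-8)=600875 g(24,-6)=961400 g(24,-4)=1225785 g(24,-2)=1188640 g(24,0)=742900
t=25: g(25,-25)=1 g(25,-23)=25 g(25,-21)=299 g(25,-19)=2275 g(25,-17)=12350 g(25,-15)=50830 g(25,-13)=164450 g(25,-11)=427570 g(25,-9)=904475 g(25,-7)=1562275 g(25,-5)=2187185 g(25,-3)=2414425 g(25,-1)=1931540 g(25,1)=742900
t=26: g(26,-26)=1 g(26,-24)=26 g(26,-22)=324 g(26,-20)=2574 g(26,-18)=14625 g(26,-16)=63180 g(26,-14)=215280 g(26,-12)=592020 g(26,-10)=1332045 g(26,-8)=2466750 g(26,-6)=3749460 g(26,-4)=4601610 g(26,-2)=4345965 g(26,0)=2674440
t=27: g(27,-27)=1 g(27,-25)=27 g(27,-23)=350 g(27,-21)=2898 g(27,-19)=17199 g(27,-17)=77805 g(27,-15)=278460 g(27,-13)=807300 g(27,-11)=1924065 g(27,-9)=3798795 g(27,-7)=6216210 g(27,-5)=8351070 g(27,-3)=8947575 g(27,-1)=7020405 g(27,1)=2674440
Paths never hitting 2: Σ_s g(27,s) = 40116600
Paths hitting 2: 2^27 - 40116600 = 94101128
P = 94101128/134217728 = 11762641/16777216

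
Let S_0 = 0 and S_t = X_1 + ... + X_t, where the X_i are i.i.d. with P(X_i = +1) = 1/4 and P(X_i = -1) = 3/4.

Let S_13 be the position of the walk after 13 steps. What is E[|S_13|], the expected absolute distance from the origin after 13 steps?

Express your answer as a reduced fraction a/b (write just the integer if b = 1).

Answer: 27580423/4194304

Derivation:
S_13 takes values m ≡ 1 (mod 2) with |m| ≤ 13; P(S_13=m) = C(13,(13+m)/2) · (1/4)^((13+m)/2) · (3/4)^((13-m)/2).
Distribution: P(S=-13)=1594323/67108864, P(S=-11)=6908733/67108864, P(S=-9)=6908733/33554432, P(S=-7)=8444007/33554432, P(S=-5)=14073345/67108864, P(S=-3)=8444007/67108864, P(S=-1)=938223/16777216, P(S=1)=312741/16777216, P(S=3)=312741/67108864, P(S=5)=57915/67108864, P(S=7)=3861/33554432, P(S=9)=351/33554432, P(S=11)=39/67108864, P(S=13)=1/67108864
E[|S_13|] = Σ_m |m|·P(S_13=m) = 27580423/4194304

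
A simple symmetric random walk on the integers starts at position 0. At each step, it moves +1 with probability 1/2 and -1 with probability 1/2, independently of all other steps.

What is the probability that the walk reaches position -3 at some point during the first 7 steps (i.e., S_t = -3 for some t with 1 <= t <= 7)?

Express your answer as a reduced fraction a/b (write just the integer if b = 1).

Answer: 37/128

Derivation:
Count via complement. Let g(t,s) = #length-t paths at position s with S_1..S_t all ≠ -3.
g(t,s) = g(t-1,s-1) + g(t-1,s+1) for s ≠ -3; g(t,-3) = 0.
t=0: g(0,0)=1
t=1: g(1,-1)=1 g(1,1)=1
t=2: g(2,-2)=1 g(2,0)=2 g(2,2)=1
t=3: g(3,-1)=3 g(3,1)=3 g(3,3)=1
t=4: g(4,-2)=3 g(4,0)=6 g(4,2)=4 g(4,4)=1
t=5: g(5,-1)=9 g(5,1)=10 g(5,3)=5 g(5,5)=1
t=6: g(6,-2)=9 g(6,0)=19 g(6,2)=15 g(6,4)=6 g(6,6)=1
t=7: g(7,-1)=28 g(7,1)=34 g(7,3)=21 g(7,5)=7 g(7,7)=1
Paths never hitting -3: Σ_s g(7,s) = 91
Paths hitting -3: 2^7 - 91 = 37
P = 37/128 = 37/128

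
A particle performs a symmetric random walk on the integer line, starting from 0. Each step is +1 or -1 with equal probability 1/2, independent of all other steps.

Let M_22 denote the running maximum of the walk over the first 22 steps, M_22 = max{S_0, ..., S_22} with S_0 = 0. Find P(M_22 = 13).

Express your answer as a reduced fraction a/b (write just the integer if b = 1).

Answer: 7315/4194304

Derivation:
Let M_22 = max(S_0,...,S_22). Use the reflection principle: for j ≥ 1, #{paths with M_22 ≥ j} = #{S_22 ≥ j} + #{S_22 ≥ j+1}.
By reflection, #{M_22 ≥ 13} = #{S_22 ≥ 13} + #{S_22 ≥ 14} = 9109 + 9109 = 18218.
#{M_22 ≥ 14} = #{S_22 ≥ 14} + #{S_22 ≥ 15} = 9109 + 1794 = 10903.
#{M_22 = 13} = 18218 - 10903 = 7315.
P(M_22 = 13) = 7315/4194304 = 7315/4194304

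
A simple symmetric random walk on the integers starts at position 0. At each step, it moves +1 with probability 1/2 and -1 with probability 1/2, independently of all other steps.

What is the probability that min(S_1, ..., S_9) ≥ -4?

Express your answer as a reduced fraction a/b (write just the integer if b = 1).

Answer: 57/64

Derivation:
Let f(t,s) = #length-t paths at position s with S_1..S_t all ≥ -4.
f(t,s) = f(t-1,s-1) + f(t-1,s+1) for s ≥ -4; f(t,s) = 0 for s < -4.
t=0: f(0,0)=1
t=1: f(1,-1)=1 f(1,1)=1
t=2: f(2,-2)=1 f(2,0)=2 f(2,2)=1
t=3: f(3,-3)=1 f(3,-1)=3 f(3,1)=3 f(3,3)=1
t=4: f(4,-4)=1 f(4,-2)=4 f(4,0)=6 f(4,2)=4 f(4,4)=1
t=5: f(5,-3)=5 f(5,-1)=10 f(5,1)=10 f(5,3)=5 f(5,5)=1
t=6: f(6,-4)=5 f(6,-2)=15 f(6,0)=20 f(6,2)=15 f(6,4)=6 f(6,6)=1
t=7: f(7,-3)=20 f(7,-1)=35 f(7,1)=35 f(7,3)=21 f(7,5)=7 f(7,7)=1
t=8: f(8,-4)=20 f(8,-2)=55 f(8,0)=70 f(8,2)=56 f(8,4)=28 f(8,6)=8 f(8,8)=1
t=9: f(9,-3)=75 f(9,-1)=125 f(9,1)=126 f(9,3)=84 f(9,5)=36 f(9,7)=9 f(9,9)=1
Σ_s f(9,s) = 456
P = 456/512 = 57/64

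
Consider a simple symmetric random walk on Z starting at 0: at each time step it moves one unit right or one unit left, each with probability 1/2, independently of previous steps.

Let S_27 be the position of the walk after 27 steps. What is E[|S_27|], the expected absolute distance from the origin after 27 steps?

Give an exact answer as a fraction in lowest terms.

S_27 takes values m ≡ 1 (mod 2) with |m| ≤ 27; P(S_27=m) = C(27,(27+m)/2)/2^27.
Total paths: 2^27 = 134217728
Distribution: P(S=-27)=1/134217728, P(S=-25)=27/134217728, P(S=-23)=351/134217728, P(S=-21)=2925/134217728, P(S=-19)=17550/134217728, P(S=-17)=80730/134217728, P(S=-15)=296010/134217728, P(S=-13)=888030/134217728, P(S=-11)=2220075/134217728, P(S=-9)=4686825/134217728, P(S=-7)=8436285/134217728, P(S=-5)=13037895/134217728, P(S=-3)=17383860/134217728, P(S=-1)=20058300/134217728, P(S=1)=20058300/134217728, P(S=3)=17383860/134217728, P(S=5)=13037895/134217728, P(S=7)=8436285/134217728, P(S=9)=4686825/134217728, P(S=11)=2220075/134217728, P(S=13)=888030/134217728, P(S=15)=296010/134217728, P(S=17)=80730/134217728, P(S=19)=17550/134217728, P(S=21)=2925/134217728, P(S=23)=351/134217728, P(S=25)=27/134217728, P(S=27)=1/134217728
E[|S_27|] = Σ_m |m|·P(S_27=m) = 561632400/134217728 = 35102025/8388608

Answer: 35102025/8388608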